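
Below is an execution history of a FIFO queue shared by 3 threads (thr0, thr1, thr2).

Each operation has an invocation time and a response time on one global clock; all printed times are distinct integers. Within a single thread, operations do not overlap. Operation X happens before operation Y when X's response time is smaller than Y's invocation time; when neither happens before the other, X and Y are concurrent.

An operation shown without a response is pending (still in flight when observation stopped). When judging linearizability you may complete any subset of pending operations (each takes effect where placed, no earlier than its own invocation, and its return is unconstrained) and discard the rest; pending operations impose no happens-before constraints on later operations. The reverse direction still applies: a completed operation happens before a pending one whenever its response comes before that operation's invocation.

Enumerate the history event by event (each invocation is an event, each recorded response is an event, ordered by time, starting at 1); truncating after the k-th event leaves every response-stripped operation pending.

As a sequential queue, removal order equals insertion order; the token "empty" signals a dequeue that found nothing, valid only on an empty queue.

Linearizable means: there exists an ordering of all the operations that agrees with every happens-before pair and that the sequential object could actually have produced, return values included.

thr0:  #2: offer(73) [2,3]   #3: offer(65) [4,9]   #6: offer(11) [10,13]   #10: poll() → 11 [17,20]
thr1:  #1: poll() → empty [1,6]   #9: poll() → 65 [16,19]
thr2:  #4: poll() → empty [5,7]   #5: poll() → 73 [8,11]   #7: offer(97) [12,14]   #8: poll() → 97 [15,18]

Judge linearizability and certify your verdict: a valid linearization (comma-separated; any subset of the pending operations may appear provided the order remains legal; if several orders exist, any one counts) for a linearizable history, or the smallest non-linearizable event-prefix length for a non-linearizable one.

not linearizable — minimal violating prefix: 7 events

cut after 6 events: linearizable; cut after 7 events (#4 responds, time 7): not linearizable
every one of the 3 real-time-consistent orders over 3 completed FIFO queue ops fails the sequential spec
including or dropping the 1 pending operation (#3) in any combination fails
e.g. #1, #2, #4 (pending dropped): illegal at step 3, since #4 poll() → empty cannot apply there
e.g. #2, #1, #4 (pending dropped): illegal at step 2, since #1 poll() → empty cannot apply there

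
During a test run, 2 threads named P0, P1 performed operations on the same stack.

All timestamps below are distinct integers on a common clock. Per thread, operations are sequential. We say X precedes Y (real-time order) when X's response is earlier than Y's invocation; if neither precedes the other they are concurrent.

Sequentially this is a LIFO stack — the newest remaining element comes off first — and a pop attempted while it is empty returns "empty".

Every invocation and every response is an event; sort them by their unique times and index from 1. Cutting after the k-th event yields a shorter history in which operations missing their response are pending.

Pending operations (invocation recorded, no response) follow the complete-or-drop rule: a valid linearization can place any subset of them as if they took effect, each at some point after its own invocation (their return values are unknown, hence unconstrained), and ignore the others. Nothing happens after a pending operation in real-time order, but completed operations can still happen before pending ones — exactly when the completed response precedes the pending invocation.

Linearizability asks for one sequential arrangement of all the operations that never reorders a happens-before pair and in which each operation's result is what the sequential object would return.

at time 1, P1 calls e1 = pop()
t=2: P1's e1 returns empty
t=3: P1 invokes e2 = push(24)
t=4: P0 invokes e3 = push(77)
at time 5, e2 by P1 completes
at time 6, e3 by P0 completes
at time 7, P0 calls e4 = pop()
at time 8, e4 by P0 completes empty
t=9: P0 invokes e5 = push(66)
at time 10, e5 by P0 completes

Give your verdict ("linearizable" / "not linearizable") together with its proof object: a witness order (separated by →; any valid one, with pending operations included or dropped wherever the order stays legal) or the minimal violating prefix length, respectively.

already the first 8 events (up to e4's response at time 8) admit no linearization; the first 7 still do
all 2 real-time-respecting orders fail — 4 completed stack operations, no legal replay
one such order, e1, e2, e3, e4, breaks at step 4 where e4 pop() → empty is illegal
one such order, e1, e3, e2, e4, breaks at step 4 where e4 pop() → empty is illegal

not linearizable — minimal violating prefix: 8 events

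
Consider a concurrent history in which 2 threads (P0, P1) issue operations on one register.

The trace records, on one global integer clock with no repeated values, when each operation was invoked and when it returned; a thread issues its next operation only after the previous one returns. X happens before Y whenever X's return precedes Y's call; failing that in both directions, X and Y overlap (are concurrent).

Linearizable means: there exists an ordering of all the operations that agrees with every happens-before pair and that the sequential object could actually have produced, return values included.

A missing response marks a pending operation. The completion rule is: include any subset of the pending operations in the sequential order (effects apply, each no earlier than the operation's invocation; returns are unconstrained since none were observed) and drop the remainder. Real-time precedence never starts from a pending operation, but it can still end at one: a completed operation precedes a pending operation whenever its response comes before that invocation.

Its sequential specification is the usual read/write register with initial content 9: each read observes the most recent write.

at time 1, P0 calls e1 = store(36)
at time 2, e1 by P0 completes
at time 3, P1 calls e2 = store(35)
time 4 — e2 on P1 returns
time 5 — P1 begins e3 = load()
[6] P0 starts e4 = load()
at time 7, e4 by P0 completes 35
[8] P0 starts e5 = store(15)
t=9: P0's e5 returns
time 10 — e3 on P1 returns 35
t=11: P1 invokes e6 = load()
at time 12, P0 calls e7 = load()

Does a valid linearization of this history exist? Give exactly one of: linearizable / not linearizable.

a witness: e1, e2, e3, e4, e5
1. e1 store(36), leaving value 36
2. e2 store(35), leaving value 35
3. e3 load() → 35, leaving value 35
4. e4 load() → 35, leaving value 35
5. e5 store(15), leaving value 15

linearizable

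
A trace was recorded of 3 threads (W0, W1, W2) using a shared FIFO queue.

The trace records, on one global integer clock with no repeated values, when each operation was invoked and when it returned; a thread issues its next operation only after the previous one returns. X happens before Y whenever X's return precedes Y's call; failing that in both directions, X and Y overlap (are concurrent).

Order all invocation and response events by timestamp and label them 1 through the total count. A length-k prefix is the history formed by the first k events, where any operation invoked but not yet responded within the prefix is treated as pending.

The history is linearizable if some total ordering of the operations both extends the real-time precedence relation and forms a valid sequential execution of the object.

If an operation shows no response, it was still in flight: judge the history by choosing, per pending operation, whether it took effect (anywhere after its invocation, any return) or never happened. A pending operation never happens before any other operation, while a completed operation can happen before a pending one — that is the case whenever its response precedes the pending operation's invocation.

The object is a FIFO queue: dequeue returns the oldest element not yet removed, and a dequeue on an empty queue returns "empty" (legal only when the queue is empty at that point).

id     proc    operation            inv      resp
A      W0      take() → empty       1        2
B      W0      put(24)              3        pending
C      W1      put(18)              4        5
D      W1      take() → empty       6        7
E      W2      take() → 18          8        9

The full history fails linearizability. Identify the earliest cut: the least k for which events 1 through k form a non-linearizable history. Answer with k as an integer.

7

events 1..6 are linearizable; a witness order is A, B, C:
step 1: A take() → empty — queue <>
step 2: B put(24) (pending, included) — queue <24>
step 3: C put(18) — queue <24,18>
include event 7 — D responding at 7 — and every candidate order breaks
no completion choice of the 1 pending operation (B) rescues it — every subset was tried
for example A, C, D (pending dropped) fails at step 3: D take() → empty is not legal there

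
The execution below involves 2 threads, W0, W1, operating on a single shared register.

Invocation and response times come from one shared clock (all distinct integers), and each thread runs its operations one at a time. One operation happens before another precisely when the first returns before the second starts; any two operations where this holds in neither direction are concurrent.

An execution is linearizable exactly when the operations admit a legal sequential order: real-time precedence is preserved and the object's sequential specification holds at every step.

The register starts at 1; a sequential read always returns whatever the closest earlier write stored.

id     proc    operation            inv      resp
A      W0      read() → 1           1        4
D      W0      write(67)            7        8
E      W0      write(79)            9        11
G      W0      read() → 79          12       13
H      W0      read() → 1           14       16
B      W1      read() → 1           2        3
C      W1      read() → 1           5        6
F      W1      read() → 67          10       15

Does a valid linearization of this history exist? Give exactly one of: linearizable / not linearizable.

prefix check: 1..15 passes, 1..16 fails once H's time-16 response joins
real-time-consistent orders of the 8 completed operations: 8 — all fail the register replay
e.g. A, B, C, D, E, F, G, H: illegal at step 6, since F read() → 67 cannot apply there
e.g. A, B, C, D, E, G, F, H: illegal at step 7, since F read() → 67 cannot apply there

not linearizable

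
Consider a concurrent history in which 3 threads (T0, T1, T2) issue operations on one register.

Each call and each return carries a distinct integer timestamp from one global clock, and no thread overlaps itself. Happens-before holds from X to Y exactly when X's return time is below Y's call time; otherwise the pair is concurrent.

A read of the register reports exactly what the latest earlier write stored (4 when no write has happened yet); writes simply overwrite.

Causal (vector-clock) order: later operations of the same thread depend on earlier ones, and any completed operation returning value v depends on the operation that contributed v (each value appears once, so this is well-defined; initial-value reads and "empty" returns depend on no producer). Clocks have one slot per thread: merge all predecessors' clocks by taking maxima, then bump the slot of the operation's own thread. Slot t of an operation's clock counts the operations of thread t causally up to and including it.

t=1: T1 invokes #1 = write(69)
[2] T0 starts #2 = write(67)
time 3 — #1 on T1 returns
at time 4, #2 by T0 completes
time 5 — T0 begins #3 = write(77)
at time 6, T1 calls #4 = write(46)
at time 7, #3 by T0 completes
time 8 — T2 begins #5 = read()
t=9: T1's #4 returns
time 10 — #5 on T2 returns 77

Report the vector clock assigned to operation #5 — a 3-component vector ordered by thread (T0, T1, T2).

no predecessors for #1 (invoked 1): T1 increments from zero → (0, 1, 0)
no predecessors for #2 (invoked 2): T0 increments from zero → (1, 0, 0)
#4, invoked 6, takes VC(#1)=(0, 1, 0) under max, adds 1 for T1 → (0, 2, 0)
#3, invoked 5, takes VC(#2)=(1, 0, 0) under max, adds 1 for T0 → (2, 0, 0)
#5, invoked 8, takes VC(#3)=(2, 0, 0) under max, adds 1 for T2 → (2, 0, 1)
target: VC(#5) = (2, 0, 1)

(2, 0, 1)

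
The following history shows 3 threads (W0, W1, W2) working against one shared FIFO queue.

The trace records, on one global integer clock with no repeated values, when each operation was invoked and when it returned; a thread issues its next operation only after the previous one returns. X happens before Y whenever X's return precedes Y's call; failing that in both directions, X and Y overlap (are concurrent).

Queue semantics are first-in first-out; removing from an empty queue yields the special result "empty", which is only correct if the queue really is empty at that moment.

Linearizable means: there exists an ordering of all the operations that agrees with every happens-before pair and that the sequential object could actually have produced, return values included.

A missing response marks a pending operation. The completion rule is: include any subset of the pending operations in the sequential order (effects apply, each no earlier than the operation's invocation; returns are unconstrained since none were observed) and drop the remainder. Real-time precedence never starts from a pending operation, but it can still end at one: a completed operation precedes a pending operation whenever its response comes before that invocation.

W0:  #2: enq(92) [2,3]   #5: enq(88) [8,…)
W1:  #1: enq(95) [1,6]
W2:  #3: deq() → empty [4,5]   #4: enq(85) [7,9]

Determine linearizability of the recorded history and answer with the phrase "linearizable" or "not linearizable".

not linearizable

already the first 5 events (up to #3's response at time 5) admit no linearization; the first 4 still do
a single order respects real time; the 2 completed FIFO queue operations fail replay along it
include/drop combinations of the 1 pending operation (#1) were all tried; none helps
for example #2, #3 (pending dropped) fails at step 2: #3 deq() → empty is not legal there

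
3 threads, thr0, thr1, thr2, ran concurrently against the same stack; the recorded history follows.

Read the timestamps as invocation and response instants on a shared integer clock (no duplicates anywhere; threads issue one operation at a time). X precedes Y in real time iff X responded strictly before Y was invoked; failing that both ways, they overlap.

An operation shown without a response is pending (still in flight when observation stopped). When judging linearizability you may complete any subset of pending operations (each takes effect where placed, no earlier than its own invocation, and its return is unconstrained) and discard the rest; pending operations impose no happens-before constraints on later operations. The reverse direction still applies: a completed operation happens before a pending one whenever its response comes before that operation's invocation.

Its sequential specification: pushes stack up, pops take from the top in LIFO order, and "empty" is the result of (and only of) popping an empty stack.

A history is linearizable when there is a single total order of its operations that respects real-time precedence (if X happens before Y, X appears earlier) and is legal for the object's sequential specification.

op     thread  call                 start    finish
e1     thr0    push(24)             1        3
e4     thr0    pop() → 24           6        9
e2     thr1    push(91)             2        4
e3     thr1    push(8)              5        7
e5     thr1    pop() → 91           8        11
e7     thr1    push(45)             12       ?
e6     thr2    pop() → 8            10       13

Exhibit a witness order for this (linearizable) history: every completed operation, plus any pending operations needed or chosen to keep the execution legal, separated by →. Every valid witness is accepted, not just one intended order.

after step 1 (e2 push(91)): stack <91>
after step 2 (e1 push(24)): stack <91,24>
after step 3 (e4 pop() → 24): stack <91>
after step 4 (e3 push(8)): stack <91,8>
after step 5 (e6 pop() → 8): stack <91>
after step 6 (e5 pop() → 91): stack <>

e2 → e1 → e4 → e3 → e6 → e5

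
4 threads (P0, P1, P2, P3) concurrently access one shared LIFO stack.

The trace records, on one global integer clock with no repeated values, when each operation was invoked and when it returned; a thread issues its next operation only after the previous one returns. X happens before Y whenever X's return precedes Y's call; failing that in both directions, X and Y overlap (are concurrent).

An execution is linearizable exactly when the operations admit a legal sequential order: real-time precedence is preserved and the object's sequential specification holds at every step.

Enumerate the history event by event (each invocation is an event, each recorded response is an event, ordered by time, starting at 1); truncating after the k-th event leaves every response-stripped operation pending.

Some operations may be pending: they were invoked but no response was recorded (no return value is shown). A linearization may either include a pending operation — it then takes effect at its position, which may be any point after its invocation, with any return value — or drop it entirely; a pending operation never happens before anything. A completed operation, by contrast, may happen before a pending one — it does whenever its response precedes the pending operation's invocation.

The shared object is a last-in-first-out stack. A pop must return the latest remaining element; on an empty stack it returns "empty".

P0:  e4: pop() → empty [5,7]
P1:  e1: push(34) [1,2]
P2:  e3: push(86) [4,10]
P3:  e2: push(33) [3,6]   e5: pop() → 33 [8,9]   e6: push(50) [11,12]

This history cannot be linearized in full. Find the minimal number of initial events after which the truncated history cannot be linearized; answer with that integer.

a valid linearization of events 1..6 exists, for instance e1, e2:
after step 1 (e1 push(34)): stack <34>
after step 2 (e2 push(33)): stack <34,33>
with event 7 included (e4 responding at time 7), all real-time-consistent orders fail
including or dropping the 1 pending operation (e3) in any combination fails
one such order, e1, e2, e4 (pending dropped), breaks at step 3 where e4 pop() → empty is illegal
one such order, e1, e4, e2 (pending dropped), breaks at step 2 where e4 pop() → empty is illegal

7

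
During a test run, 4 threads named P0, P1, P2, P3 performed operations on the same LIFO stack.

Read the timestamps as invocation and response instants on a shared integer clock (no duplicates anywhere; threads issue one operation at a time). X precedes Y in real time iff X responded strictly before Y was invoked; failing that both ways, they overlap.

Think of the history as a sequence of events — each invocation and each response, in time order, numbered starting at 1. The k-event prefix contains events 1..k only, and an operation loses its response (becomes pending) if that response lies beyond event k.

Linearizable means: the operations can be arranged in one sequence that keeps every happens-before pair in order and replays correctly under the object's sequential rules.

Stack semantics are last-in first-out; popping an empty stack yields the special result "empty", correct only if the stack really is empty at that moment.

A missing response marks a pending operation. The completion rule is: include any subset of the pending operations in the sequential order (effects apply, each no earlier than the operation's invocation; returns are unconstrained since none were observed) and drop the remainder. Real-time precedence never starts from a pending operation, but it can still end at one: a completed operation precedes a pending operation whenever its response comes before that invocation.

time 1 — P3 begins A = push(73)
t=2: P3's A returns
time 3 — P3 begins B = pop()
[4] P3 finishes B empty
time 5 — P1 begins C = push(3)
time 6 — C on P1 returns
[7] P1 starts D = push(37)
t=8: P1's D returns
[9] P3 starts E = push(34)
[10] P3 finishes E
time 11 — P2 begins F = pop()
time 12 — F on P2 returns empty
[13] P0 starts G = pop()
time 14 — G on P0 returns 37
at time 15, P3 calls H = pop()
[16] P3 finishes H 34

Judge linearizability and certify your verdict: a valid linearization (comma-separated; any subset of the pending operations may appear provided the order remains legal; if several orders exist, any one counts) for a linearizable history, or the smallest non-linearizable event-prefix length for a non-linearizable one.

prefix check: 1..3 passes, 1..4 fails once B's time-4 response joins
exhaustive check: the 2 completed LIFO stack ops admit one real-time order; illegal
e.g. A, B: illegal at step 2, since B pop() → empty cannot apply there

not linearizable — minimal violating prefix: 4 events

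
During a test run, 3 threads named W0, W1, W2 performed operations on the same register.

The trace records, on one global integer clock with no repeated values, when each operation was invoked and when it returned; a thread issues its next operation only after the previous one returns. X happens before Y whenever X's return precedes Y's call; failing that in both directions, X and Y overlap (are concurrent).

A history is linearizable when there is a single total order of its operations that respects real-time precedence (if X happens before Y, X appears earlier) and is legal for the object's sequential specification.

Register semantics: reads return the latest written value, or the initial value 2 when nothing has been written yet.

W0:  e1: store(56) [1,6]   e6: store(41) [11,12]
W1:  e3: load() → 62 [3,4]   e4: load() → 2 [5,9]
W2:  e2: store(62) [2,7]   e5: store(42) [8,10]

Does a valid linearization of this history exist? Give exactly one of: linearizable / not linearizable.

already the first 9 events (up to e4's response at time 9) admit no linearization; the first 8 still do
real-time-consistent orders of the 4 completed operations: 12 — all fail the register replay
including or dropping the 1 pending operation (e5) in any combination fails
take e1, e2, e3, e4 (pending dropped): step 4 already fails, because e4 load() → 2 cannot occur there
take e1, e3, e2, e4 (pending dropped): step 2 already fails, because e3 load() → 62 cannot occur there

not linearizable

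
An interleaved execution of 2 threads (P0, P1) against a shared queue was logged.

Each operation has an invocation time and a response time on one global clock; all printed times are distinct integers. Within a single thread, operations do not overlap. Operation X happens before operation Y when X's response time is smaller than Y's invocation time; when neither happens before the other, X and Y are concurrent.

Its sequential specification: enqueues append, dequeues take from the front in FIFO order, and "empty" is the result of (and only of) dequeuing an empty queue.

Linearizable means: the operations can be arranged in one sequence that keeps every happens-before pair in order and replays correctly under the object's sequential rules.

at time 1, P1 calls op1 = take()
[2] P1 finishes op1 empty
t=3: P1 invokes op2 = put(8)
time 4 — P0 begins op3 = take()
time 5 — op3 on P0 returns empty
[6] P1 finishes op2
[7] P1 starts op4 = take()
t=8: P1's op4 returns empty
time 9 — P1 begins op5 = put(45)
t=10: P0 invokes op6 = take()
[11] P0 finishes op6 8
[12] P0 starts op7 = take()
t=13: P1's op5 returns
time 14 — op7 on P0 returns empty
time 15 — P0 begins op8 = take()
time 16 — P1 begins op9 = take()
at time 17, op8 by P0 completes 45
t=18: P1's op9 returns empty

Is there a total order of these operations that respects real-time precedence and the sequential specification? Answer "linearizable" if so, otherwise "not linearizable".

not linearizable

cut after 7 events: linearizable; cut after 8 events (op4 responds, time 8): not linearizable
all 2 real-time-respecting orders fail — 4 completed queue operations, no legal replay
one such order, op1, op2, op3, op4, breaks at step 3 where op3 take() → empty is illegal
one such order, op1, op3, op2, op4, breaks at step 4 where op4 take() → empty is illegal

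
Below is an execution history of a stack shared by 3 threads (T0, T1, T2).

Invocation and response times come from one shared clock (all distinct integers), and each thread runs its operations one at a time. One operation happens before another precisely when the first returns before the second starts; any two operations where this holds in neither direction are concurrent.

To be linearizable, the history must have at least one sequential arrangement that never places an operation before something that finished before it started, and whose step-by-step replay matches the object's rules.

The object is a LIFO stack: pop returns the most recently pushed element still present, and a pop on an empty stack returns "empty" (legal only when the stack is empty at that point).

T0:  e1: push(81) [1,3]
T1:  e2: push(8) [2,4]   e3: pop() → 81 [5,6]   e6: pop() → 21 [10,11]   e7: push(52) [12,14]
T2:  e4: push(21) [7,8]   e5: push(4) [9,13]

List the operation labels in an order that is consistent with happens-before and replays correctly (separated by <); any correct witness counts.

e2 < e1 < e3 < e4 < e6 < e5 < e7

after step 1 (e2 push(8)): stack <8>
after step 2 (e1 push(81)): stack <8,81>
after step 3 (e3 pop() → 81): stack <8>
after step 4 (e4 push(21)): stack <8,21>
after step 5 (e6 pop() → 21): stack <8>
after step 6 (e5 push(4)): stack <8,4>
after step 7 (e7 push(52)): stack <8,4,52>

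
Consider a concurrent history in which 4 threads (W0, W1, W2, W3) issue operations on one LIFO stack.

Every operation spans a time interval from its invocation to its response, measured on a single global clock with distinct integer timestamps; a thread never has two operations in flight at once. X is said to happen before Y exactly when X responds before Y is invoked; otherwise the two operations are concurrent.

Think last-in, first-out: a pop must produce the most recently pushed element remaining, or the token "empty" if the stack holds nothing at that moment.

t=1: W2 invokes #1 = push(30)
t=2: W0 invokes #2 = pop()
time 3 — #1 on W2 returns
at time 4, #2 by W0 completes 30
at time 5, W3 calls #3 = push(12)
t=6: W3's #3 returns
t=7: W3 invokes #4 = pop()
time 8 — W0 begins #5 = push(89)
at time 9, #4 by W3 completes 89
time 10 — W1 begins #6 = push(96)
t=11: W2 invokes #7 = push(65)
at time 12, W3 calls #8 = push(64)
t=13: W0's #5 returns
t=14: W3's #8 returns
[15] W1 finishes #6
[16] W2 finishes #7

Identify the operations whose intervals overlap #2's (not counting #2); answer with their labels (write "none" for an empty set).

overlap test against #2 [2,4]: concurrent iff the interval meets 2..4
#1 [1,3]: concurrent
#3 [5,6]: after
#4 [7,9]: after
#5 [8,13]: after
#6 [10,15]: after
#7 [11,16]: after
#8 [12,14]: after

#1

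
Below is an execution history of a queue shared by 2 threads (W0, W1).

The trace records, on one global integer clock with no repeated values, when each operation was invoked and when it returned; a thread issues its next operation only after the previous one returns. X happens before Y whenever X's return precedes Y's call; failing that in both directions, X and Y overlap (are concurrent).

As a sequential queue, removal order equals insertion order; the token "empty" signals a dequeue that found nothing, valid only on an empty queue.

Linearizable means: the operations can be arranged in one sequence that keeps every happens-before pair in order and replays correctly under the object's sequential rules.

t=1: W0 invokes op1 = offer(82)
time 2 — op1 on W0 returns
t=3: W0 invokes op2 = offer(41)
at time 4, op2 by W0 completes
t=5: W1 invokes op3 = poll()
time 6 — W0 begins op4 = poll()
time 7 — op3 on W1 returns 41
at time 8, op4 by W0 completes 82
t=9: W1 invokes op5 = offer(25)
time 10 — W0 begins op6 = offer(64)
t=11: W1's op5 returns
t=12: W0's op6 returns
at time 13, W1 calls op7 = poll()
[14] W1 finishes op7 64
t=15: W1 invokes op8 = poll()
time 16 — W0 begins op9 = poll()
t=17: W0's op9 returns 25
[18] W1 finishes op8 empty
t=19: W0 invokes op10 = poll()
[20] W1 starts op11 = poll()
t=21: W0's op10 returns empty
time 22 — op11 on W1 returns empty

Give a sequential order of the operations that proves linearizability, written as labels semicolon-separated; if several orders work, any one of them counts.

1. op1 offer(82), leaving queue <82>
2. op2 offer(41), leaving queue <82,41>
3. op4 poll() → 82, leaving queue <41>
4. op3 poll() → 41, leaving queue <>
5. op6 offer(64), leaving queue <64>
6. op5 offer(25), leaving queue <64,25>
7. op7 poll() → 64, leaving queue <25>
8. op9 poll() → 25, leaving queue <>
9. op8 poll() → empty, leaving queue <>
10. op10 poll() → empty, leaving queue <>
11. op11 poll() → empty, leaving queue <>

op1; op2; op4; op3; op6; op5; op7; op9; op8; op10; op11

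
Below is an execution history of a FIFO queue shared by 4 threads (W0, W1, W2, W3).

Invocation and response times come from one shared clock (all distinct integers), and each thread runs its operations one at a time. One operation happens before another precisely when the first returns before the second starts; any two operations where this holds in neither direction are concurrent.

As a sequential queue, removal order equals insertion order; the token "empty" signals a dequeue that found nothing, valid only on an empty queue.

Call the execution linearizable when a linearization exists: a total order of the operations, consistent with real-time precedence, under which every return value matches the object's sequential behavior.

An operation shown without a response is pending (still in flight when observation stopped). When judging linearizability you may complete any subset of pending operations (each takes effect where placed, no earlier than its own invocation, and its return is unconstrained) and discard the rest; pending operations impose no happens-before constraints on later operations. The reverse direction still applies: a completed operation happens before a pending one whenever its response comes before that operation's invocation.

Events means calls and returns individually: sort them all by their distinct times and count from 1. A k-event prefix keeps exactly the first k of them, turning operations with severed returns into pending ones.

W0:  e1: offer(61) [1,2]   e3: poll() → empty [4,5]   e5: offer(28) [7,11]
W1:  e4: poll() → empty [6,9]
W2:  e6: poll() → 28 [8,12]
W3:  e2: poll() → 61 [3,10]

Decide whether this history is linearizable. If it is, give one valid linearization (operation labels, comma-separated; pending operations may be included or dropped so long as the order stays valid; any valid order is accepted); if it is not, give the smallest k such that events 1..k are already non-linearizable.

linearizable — witness: e1, e2, e3, e4, e5, e6

1. e1 offer(61), leaving queue <61>
2. e2 poll() → 61, leaving queue <>
3. e3 poll() → empty, leaving queue <>
4. e4 poll() → empty, leaving queue <>
5. e5 offer(28), leaving queue <28>
6. e6 poll() → 28, leaving queue <>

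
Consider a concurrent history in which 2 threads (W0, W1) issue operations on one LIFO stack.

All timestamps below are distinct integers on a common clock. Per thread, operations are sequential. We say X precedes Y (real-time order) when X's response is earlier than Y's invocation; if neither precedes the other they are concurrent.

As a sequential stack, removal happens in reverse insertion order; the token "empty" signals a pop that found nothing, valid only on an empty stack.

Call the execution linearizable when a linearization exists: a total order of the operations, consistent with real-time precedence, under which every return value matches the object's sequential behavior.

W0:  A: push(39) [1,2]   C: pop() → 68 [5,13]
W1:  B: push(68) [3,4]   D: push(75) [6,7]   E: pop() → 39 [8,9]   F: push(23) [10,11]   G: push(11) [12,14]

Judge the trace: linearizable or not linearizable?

the violation lands at event 9, E's response at time 9: events 1..8 linearize, events 1..9 do not
the sole real-time-consistent order of 4 completed operations fails the LIFO stack replay
completion choices over the 1 pending operation (C) were checked; none helps
for example A, B, D, E (pending dropped) fails at step 4: E pop() → 39 is not legal there

not linearizable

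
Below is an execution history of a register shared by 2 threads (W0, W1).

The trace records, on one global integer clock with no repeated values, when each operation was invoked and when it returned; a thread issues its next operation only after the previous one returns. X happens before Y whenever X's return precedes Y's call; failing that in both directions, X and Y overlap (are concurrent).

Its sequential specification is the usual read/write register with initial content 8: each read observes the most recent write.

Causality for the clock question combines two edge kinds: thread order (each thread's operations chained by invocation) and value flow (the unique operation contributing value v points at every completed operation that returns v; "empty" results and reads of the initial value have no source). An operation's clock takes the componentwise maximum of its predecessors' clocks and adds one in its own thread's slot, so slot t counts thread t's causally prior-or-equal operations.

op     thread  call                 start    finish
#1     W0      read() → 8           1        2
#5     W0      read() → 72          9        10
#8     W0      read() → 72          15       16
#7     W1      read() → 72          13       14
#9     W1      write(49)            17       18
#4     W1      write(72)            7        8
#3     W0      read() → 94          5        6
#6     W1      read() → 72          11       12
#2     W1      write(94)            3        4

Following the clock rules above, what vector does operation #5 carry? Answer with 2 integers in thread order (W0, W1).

(3, 2)

#2, invoked 3, has no incoming edges; only W1's bump applies → (0, 1)
#1, invoked 1, has no incoming edges; only W0's bump applies → (1, 0)
merge at #4 (invoked 7): VC(#2)=(0, 1), own-thread bump on W1 → (0, 2)
merge at #6 (invoked 11): VC(#4)=(0, 2), own-thread bump on W1 → (0, 3)
merge at #3 (invoked 5): VC(#1)=(1, 0), VC(#2)=(0, 1), own-thread bump on W0 → (2, 1)
merge at #7 (invoked 13): VC(#4)=(0, 2), VC(#6)=(0, 3), own-thread bump on W1 → (0, 4)
merge at #9 (invoked 17): VC(#7)=(0, 4), own-thread bump on W1 → (0, 5)
merge at #5 (invoked 9): VC(#3)=(2, 1), VC(#4)=(0, 2), own-thread bump on W0 → (3, 2)
merge at #8 (invoked 15): VC(#4)=(0, 2), VC(#5)=(3, 2), own-thread bump on W0 → (4, 2)
target: VC(#5) = (3, 2)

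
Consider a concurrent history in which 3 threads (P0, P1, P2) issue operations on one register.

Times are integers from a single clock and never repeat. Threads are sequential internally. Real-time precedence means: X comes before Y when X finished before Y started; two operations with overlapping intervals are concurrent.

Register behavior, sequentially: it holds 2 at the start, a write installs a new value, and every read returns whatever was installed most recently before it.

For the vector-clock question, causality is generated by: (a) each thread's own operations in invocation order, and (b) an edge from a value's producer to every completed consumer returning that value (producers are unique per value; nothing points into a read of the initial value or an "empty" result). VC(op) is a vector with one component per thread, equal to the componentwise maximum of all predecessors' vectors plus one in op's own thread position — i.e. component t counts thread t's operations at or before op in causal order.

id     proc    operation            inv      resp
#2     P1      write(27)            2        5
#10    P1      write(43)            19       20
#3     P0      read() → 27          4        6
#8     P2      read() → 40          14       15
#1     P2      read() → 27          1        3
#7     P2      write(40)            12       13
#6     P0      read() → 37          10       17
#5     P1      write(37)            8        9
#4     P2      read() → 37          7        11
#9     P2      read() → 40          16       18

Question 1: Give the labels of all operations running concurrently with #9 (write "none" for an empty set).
#6

#9 spans [16,18]: anything still running between times 16 and 18 counts as concurrent
#1 [1,3]: before
#2 [2,5]: before
#3 [4,6]: before
#4 [7,11]: before
#5 [8,9]: before
#6 [10,17]: concurrent
#7 [12,13]: before
#8 [14,15]: before
#10 [19,20]: after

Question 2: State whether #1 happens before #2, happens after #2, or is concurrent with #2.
concurrent

#1 spans [1,3], #2 spans [2,5]
the intervals overlap in both directions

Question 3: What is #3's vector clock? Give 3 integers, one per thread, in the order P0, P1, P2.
(1, 1, 0)

VC(#2, invoked at 2): no causal predecessors; +1 on P1 → (0, 1, 0)
invoked at 1, #1 merges VC(#2)=(0, 1, 0) and bumps P2's slot → (0, 1, 1)
invoked at 8, #5 merges VC(#2)=(0, 1, 0) and bumps P1's slot → (0, 2, 0)
invoked at 4, #3 merges VC(#2)=(0, 1, 0) and bumps P0's slot → (1, 1, 0)
invoked at 19, #10 merges VC(#5)=(0, 2, 0) and bumps P1's slot → (0, 3, 0)
invoked at 7, #4 merges VC(#1)=(0, 1, 1), VC(#5)=(0, 2, 0) and bumps P2's slot → (0, 2, 2)
invoked at 10, #6 merges VC(#3)=(1, 1, 0), VC(#5)=(0, 2, 0) and bumps P0's slot → (2, 2, 0)
invoked at 12, #7 merges VC(#4)=(0, 2, 2) and bumps P2's slot → (0, 2, 3)
invoked at 14, #8 merges VC(#7)=(0, 2, 3) and bumps P2's slot → (0, 2, 4)
invoked at 16, #9 merges VC(#7)=(0, 2, 3), VC(#8)=(0, 2, 4) and bumps P2's slot → (0, 2, 5)
target: VC(#3) = (1, 1, 0)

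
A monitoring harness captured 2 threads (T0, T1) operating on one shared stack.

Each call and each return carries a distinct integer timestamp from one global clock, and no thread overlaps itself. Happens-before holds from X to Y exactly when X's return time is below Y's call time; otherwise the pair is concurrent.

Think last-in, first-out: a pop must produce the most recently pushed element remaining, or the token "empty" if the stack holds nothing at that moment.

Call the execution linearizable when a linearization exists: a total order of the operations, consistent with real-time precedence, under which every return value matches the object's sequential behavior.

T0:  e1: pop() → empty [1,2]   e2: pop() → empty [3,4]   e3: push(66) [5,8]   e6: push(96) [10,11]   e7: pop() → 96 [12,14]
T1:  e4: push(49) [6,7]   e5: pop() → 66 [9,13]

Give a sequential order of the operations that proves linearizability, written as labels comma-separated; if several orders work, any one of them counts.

after step 1 (e1 pop() → empty): stack <>
after step 2 (e2 pop() → empty): stack <>
after step 3 (e4 push(49)): stack <49>
after step 4 (e3 push(66)): stack <49,66>
after step 5 (e5 pop() → 66): stack <49>
after step 6 (e6 push(96)): stack <49,96>
after step 7 (e7 pop() → 96): stack <49>

e1, e2, e4, e3, e5, e6, e7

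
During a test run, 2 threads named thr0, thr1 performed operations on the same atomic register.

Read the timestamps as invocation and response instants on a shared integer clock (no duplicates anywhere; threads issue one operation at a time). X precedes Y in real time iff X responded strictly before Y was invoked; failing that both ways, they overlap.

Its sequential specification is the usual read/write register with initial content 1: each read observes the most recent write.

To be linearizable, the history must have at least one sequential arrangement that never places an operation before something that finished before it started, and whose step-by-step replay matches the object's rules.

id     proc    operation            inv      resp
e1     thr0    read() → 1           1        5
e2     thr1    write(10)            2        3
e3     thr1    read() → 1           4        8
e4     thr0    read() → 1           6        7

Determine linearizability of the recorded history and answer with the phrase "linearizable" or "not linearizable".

not linearizable

events 1..6 are fine; event 7 — the response of e4 at time 7 — makes the prefix non-linearizable
every one of the 2 real-time-consistent orders over 3 completed atomic register ops fails the sequential spec
no completion choice of the 1 pending operation (e3) rescues it — every subset was tried
one such order, e1, e2, e4 (pending dropped), breaks at step 3 where e4 read() → 1 is illegal
one such order, e2, e1, e4 (pending dropped), breaks at step 2 where e1 read() → 1 is illegal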